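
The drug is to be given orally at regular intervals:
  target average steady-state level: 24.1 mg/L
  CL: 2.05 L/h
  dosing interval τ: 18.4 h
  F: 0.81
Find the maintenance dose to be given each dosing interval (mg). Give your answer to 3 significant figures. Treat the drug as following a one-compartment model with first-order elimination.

1120 mg

At steady state, F × (Dose/τ) = Css × CL.
Dose = Css × CL × τ / F = 24.1 × 2.050 × 18.4 / 0.81 = 1122 mg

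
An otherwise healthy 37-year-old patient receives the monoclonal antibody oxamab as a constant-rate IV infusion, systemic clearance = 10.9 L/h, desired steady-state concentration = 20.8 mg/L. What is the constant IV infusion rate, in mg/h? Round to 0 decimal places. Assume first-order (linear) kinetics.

At steady state, infusion rate R₀ = Css × CL = 20.8 × 10.90 = 226.7 mg/h

227 mg/h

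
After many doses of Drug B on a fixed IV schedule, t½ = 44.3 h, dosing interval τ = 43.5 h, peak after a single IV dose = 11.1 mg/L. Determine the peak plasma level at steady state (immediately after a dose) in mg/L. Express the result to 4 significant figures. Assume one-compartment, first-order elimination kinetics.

22.48 mg/L

k = ln2 / t½ = 0.693147 / 44.3 = 0.01565 h⁻¹
e^(−kτ) = e^(−0.01565 × 43.5) = 0.5062
Accumulation ratio R = 1 / (1 − e^(−kτ)) = 1 / (1 − 0.5062) = 2.025
Steady-state peak = C₀ × R = 11.1 × 2.025 = 22.48 mg/L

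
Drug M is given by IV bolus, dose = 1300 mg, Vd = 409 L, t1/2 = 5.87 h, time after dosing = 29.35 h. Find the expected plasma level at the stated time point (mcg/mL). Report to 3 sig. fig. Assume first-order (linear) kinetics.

0.0993 mcg/mL

C₀ = Dose / Vd = 1300 / 409 = 3.178 mg/L
k = ln2 / t½ = 0.693147 / 5.87 = 0.1181 h⁻¹
t / t½ = 29.35 / 5.87 = 5 half-lives
C = C₀ × (1/2)^5 = 3.178 × 0.03125 = 0.09931 mg/L
(0.09931 mg/L = 0.09931 mcg/mL)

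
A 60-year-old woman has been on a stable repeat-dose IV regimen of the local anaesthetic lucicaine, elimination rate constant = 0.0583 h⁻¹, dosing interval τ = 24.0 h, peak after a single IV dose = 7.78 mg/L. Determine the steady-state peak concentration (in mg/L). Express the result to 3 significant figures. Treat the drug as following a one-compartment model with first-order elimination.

10.3 mg/L

e^(−kτ) = e^(−0.05830 × 24.0) = 0.2468
Accumulation ratio R = 1 / (1 − e^(−kτ)) = 1 / (1 − 0.2468) = 1.328
Steady-state peak = C₀ × R = 7.78 × 1.328 = 10.33 mg/L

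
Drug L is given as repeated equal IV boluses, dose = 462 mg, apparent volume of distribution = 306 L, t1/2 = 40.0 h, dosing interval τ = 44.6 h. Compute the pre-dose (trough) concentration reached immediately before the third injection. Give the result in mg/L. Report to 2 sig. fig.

1.0 mg/L

C₀ per dose = Dose / Vd = 462 / 306 = 1.510 mg/L
k = ln2 / t½ = 0.693147 / 40.0 = 0.01733 h⁻¹
Fraction remaining after one interval: r = e^(−kτ) = e^(−0.01733 × 44.6) = 0.4617
Before dose 3, 2 doses have been given (aged 1τ, 2τ).
C_trough = C₀ × (r + r²) = 1.510 × (0.4617 + 0.2132) = 1.019 mg/L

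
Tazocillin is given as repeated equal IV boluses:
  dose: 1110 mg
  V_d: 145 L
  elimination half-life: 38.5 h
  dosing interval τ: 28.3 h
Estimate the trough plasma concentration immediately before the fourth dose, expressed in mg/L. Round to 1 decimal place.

9.0 mg/L

C₀ per dose = Dose / Vd = 1110 / 145 = 7.655 mg/L
k = ln2 / t½ = 0.693147 / 38.5 = 0.01800 h⁻¹
Fraction remaining after one interval: r = e^(−kτ) = e^(−0.01800 × 28.3) = 0.6009
Before dose 4, 3 doses have been given (aged 1τ, 2τ, 3τ).
C_trough = C₀ × (r + r² + … + r^3) = C₀ × r(1−r^3)/(1−r)
        = 7.655 × 0.6009 × (1 − 0.2170) / (1 − 0.6009) = 9.025 mg/L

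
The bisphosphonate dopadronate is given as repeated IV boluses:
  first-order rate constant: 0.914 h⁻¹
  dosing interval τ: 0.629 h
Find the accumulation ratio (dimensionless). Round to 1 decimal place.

2.3

e^(−kτ) = e^(−0.9140 × 0.629) = 0.5628
Accumulation ratio R = 1 / (1 − e^(−kτ)) = 1 / (1 − 0.5628) = 2.287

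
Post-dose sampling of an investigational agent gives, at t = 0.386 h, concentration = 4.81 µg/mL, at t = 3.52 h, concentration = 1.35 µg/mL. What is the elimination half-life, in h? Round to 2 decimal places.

k = ln(C₁/C₂) / (t₂ − t₁) = ln(4.81/1.35) / (3.52 − 0.386)
  = 1.271 / 3.134 = 0.4056 h⁻¹
t½ = ln2 / k = 0.693147 / 0.4056 = 1.709 h

1.71 h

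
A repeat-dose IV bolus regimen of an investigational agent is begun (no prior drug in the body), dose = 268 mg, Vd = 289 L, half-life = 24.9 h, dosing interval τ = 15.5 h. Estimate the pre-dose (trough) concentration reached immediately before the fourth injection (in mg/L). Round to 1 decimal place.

C₀ per dose = Dose / Vd = 268 / 289 = 0.9273 mg/L
k = ln2 / t½ = 0.693147 / 24.9 = 0.02784 h⁻¹
Fraction remaining after one interval: r = e^(−kτ) = e^(−0.02784 × 15.5) = 0.6495
Before dose 4, 3 doses have been given (aged 1τ, 2τ, 3τ).
C_trough = C₀ × (r + r² + … + r^3) = C₀ × r(1−r^3)/(1−r)
        = 0.9273 × 0.6495 × (1 − 0.2740) / (1 − 0.6495) = 1.248 mg/L

1.2 mg/L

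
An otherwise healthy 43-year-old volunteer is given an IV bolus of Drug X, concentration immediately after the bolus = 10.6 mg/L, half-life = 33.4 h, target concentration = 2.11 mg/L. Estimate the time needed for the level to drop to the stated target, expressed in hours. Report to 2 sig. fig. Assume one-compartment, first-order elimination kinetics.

k = ln2 / t½ = 0.693147 / 33.4 = 0.02075 h⁻¹
t = ln(C₀ / C) / k = ln(10.60 / 2.11) / 0.02075
  = ln(5.024) / 0.02075 = 1.614 / 0.02075 = 77.78 h

78 h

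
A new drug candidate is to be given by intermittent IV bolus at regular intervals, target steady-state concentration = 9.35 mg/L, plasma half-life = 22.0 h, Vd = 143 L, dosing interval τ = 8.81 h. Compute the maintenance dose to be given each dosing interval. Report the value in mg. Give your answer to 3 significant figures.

371 mg

k = ln2 / t½ = 0.693147 / 22.0 = 0.03151 h⁻¹
CL = k × Vd = 0.03151 × 143 = 4.506 L/h
At steady state, Dose/τ = Css × CL.
Dose = Css × CL × τ = 9.35 × 4.506 × 8.81 = 371.2 mg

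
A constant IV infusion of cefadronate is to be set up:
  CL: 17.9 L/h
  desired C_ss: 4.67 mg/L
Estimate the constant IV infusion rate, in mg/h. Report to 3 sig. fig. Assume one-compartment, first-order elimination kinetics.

At steady state, infusion rate R₀ = Css × CL = 4.67 × 17.90 = 83.59 mg/h

83.6 mg/h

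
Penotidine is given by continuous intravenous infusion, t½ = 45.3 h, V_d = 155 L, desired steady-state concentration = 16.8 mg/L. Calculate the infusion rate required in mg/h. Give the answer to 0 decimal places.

k = ln2 / t½ = 0.693147 / 45.3 = 0.01530 h⁻¹
CL = k × Vd = 0.01530 × 155 = 2.372 L/h
At steady state, infusion rate R₀ = Css × CL = 16.8 × 2.372 = 39.85 mg/h

40 mg/h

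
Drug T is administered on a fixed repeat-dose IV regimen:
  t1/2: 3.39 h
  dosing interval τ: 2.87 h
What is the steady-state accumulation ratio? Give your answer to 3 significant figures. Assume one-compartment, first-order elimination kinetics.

2.25

k = ln2 / t½ = 0.693147 / 3.39 = 0.2045 h⁻¹
e^(−kτ) = e^(−0.2045 × 2.87) = 0.5560
Accumulation ratio R = 1 / (1 − e^(−kτ)) = 1 / (1 − 0.5560) = 2.252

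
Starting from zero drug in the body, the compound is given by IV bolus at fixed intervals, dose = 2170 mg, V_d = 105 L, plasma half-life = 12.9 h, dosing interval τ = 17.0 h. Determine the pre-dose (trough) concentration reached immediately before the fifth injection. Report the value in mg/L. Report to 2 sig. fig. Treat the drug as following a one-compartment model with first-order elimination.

C₀ per dose = Dose / Vd = 2170 / 105 = 20.67 mg/L
k = ln2 / t½ = 0.693147 / 12.9 = 0.05373 h⁻¹
Fraction remaining after one interval: r = e^(−kτ) = e^(−0.05373 × 17.0) = 0.4012
Before dose 5, 4 doses have been given (aged 1τ, 2τ, 3τ, 4τ).
C_trough = C₀ × (r + r² + … + r^4) = C₀ × r(1−r^4)/(1−r)
        = 20.67 × 0.4012 × (1 − 0.02591) / (1 − 0.4012) = 13.49 mg/L

13 mg/L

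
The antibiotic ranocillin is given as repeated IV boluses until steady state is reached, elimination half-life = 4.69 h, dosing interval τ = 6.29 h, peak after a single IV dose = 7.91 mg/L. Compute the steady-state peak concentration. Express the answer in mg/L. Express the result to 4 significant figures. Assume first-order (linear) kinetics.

k = ln2 / t½ = 0.693147 / 4.69 = 0.1478 h⁻¹
e^(−kτ) = e^(−0.1478 × 6.29) = 0.3947
Accumulation ratio R = 1 / (1 − e^(−kτ)) = 1 / (1 − 0.3947) = 1.652
Steady-state peak = C₀ × R = 7.91 × 1.652 = 13.07 mg/L

13.07 mg/L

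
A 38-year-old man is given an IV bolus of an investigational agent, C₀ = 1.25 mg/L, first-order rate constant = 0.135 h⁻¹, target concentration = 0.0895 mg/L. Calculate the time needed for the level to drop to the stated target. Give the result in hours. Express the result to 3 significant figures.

t = ln(C₀ / C) / k = ln(1.250 / 0.0895) / 0.1350
  = ln(13.97) / 0.1350 = 2.637 / 0.1350 = 19.53 h

19.5 h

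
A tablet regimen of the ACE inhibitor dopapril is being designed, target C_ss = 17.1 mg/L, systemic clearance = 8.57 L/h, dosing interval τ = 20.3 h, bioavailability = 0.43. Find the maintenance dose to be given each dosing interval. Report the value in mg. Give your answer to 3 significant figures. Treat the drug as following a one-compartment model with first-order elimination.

At steady state, F × (Dose/τ) = Css × CL.
Dose = Css × CL × τ / F = 17.1 × 8.570 × 20.3 / 0.43 = 6918 mg

6920 mg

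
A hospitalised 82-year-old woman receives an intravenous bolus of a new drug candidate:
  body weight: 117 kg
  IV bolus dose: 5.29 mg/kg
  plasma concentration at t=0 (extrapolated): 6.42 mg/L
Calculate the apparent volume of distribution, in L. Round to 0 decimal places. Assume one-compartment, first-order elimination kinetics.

Dose = 5.29 × 117 = 618.9 mg
Vd = Dose / C₀ = 618.9 / 6.42 = 96.40 L

96 L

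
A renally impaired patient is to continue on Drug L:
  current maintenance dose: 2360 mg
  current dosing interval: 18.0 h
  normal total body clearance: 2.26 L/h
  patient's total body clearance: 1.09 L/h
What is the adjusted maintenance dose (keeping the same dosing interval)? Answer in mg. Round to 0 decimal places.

To keep the same average steady-state level, dosing rate must scale with clearance.
CL ratio = 1.09 / 2.26 = 0.4823
New dose (same interval) = 2360 × 0.4823 = 1138 mg

1138 mg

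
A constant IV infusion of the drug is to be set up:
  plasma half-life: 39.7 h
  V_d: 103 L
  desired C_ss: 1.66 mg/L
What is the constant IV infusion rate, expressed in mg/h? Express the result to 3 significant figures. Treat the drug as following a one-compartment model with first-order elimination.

2.99 mg/h

k = ln2 / t½ = 0.693147 / 39.7 = 0.01746 h⁻¹
CL = k × Vd = 0.01746 × 103 = 1.798 L/h
At steady state, infusion rate R₀ = Css × CL = 1.66 × 1.798 = 2.985 mg/h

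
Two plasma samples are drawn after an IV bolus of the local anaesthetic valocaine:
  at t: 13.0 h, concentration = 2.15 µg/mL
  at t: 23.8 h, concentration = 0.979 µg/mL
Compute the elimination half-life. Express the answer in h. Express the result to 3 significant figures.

k = ln(C₁/C₂) / (t₂ − t₁) = ln(2.15/0.979) / (23.8 − 13.0)
  = 0.7867 / 10.80 = 0.07284 h⁻¹
t½ = ln2 / k = 0.693147 / 0.07284 = 9.516 h

9.52 h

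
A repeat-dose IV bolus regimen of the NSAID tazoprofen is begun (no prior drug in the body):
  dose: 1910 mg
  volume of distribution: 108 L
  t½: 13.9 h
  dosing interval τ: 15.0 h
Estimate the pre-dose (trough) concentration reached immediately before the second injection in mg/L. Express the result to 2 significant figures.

8.4 mg/L

C₀ per dose = Dose / Vd = 1910 / 108 = 17.69 mg/L
k = ln2 / t½ = 0.693147 / 13.9 = 0.04987 h⁻¹
Fraction remaining after one interval: r = e^(−kτ) = e^(−0.04987 × 15.0) = 0.4733
Before dose 2, 1 dose has been given (aged 1τ).
C_trough = C₀ × r = 17.69 × 0.4733 = 8.373 mg/L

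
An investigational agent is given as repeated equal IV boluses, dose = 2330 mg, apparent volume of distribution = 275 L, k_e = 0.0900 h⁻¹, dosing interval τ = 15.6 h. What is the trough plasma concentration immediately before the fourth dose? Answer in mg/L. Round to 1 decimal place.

2.7 mg/L

C₀ per dose = Dose / Vd = 2330 / 275 = 8.473 mg/L
Fraction remaining after one interval: r = e^(−kτ) = e^(−0.09000 × 15.6) = 0.2456
Before dose 4, 3 doses have been given (aged 1τ, 2τ, 3τ).
C_trough = C₀ × (r + r² + … + r^3) = C₀ × r(1−r^3)/(1−r)
        = 8.473 × 0.2456 × (1 − 0.01481) / (1 − 0.2456) = 2.718 mg/L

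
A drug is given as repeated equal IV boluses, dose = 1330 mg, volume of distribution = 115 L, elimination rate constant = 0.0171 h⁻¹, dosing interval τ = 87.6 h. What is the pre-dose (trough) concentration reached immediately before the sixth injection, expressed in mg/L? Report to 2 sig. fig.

C₀ per dose = Dose / Vd = 1330 / 115 = 11.57 mg/L
Fraction remaining after one interval: r = e^(−kτ) = e^(−0.01710 × 87.6) = 0.2236
Before dose 6, 5 doses have been given (aged 1τ, 2τ, 3τ, 4τ, 5τ).
C_trough = C₀ × (r + r² + … + r^5) = C₀ × r(1−r^5)/(1−r)
        = 11.57 × 0.2236 × (1 − 0.0005589) / (1 − 0.2236) = 3.330 mg/L

3.3 mg/L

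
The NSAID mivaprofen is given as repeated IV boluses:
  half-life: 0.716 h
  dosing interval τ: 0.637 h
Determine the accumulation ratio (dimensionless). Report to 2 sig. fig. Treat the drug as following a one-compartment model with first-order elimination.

2.2

k = ln2 / t½ = 0.693147 / 0.716 = 0.9681 h⁻¹
e^(−kτ) = e^(−0.9681 × 0.637) = 0.5397
Accumulation ratio R = 1 / (1 − e^(−kτ)) = 1 / (1 − 0.5397) = 2.172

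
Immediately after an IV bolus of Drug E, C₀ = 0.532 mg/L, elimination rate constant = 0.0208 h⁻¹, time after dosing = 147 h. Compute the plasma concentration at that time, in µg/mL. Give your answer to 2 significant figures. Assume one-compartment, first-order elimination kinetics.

C = C₀ · e^(−k·t) = 0.5320 × e^(−0.02080 × 147)
  = 0.5320 × 0.04700 = 0.02500 mg/L
(0.02500 mg/L = 0.02500 µg/mL)

0.025 µg/mL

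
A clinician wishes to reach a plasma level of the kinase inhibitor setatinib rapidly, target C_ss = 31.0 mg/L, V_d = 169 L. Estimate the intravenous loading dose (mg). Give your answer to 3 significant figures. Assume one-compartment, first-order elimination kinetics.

5240 mg

LD = Css × Vd = 31.0 × 169 = 5239 mg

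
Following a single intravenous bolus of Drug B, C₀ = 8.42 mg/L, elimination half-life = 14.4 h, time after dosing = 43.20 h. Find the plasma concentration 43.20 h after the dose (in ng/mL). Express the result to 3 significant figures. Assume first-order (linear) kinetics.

k = ln2 / t½ = 0.693147 / 14.4 = 0.04814 h⁻¹
t / t½ = 43.20 / 14.4 = 3 half-lives
C = C₀ × (1/2)^3 = 8.420 × 0.1250 = 1.053 mg/L
Convert: 1.053 mg/L × 1000 = 1053 ng/mL

1050 ng/mL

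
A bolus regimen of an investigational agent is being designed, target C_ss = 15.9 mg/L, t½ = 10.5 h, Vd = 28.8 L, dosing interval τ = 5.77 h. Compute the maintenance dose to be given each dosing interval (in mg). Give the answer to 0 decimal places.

k = ln2 / t½ = 0.693147 / 10.5 = 0.06601 h⁻¹
CL = k × Vd = 0.06601 × 28.8 = 1.901 L/h
At steady state, Dose/τ = Css × CL.
Dose = Css × CL × τ = 15.9 × 1.901 × 5.77 = 174.4 mg

174 mg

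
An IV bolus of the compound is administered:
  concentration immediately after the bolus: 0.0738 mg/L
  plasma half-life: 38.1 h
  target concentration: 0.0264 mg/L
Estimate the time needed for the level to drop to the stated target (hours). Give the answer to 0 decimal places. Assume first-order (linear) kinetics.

k = ln2 / t½ = 0.693147 / 38.1 = 0.01819 h⁻¹
t = ln(C₀ / C) / k = ln(0.07380 / 0.0264) / 0.01819
  = ln(2.795) / 0.01819 = 1.028 / 0.01819 = 56.51 h

57 h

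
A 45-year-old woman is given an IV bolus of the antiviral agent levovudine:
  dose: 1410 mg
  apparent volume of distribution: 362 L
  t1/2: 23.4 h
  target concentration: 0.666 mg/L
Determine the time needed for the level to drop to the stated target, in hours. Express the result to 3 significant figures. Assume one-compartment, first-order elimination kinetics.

59.6 h

C₀ = Dose / Vd = 1410 / 362 = 3.895 mg/L
k = ln2 / t½ = 0.693147 / 23.4 = 0.02962 h⁻¹
t = ln(C₀ / C) / k = ln(3.895 / 0.666) / 0.02962
  = ln(5.848) / 0.02962 = 1.766 / 0.02962 = 59.62 h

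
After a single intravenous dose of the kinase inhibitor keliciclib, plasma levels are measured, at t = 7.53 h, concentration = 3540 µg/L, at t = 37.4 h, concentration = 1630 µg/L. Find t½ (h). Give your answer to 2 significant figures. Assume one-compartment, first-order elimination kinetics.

k = ln(C₁/C₂) / (t₂ − t₁) = ln(3540/1630) / (37.4 − 7.53)
  = 0.7755 / 29.87 = 0.02596 h⁻¹
t½ = ln2 / k = 0.693147 / 0.02596 = 26.70 h

27 h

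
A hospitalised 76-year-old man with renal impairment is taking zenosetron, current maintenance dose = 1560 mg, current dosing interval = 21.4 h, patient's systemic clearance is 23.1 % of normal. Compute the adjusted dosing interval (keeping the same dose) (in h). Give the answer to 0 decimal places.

93 h

To keep the same average steady-state level, dosing rate must scale with clearance.
CL ratio = 23.1 / 100 = 0.2310
New interval (same dose) = 21.4 / 0.2310 = 92.64 h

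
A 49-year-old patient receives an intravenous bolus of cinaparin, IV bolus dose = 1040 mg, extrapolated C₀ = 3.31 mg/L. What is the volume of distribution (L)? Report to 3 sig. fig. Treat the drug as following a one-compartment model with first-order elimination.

Vd = Dose / C₀ = 1040 / 3.31 = 314.2 L

314 L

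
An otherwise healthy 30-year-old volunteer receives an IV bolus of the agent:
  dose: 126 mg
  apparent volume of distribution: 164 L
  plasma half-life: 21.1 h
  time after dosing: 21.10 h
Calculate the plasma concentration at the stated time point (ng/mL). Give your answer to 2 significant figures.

380 ng/mL

C₀ = Dose / Vd = 126.0 / 164 = 0.7683 mg/L
k = ln2 / t½ = 0.693147 / 21.1 = 0.03285 h⁻¹
t / t½ = 21.10 / 21.1 = 1 half-lives
C = C₀ × (1/2)^1 = 0.7683 × 0.5000 = 0.3842 mg/L
Convert: 0.3842 mg/L × 1000 = 384.2 ng/mL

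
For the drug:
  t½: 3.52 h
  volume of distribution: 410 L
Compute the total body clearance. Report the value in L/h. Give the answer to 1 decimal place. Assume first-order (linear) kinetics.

k = ln2 / t½ = 0.693147 / 3.52 = 0.1969 h⁻¹
CL = k × Vd = 0.1969 × 410 = 80.73 L/h

80.7 L/h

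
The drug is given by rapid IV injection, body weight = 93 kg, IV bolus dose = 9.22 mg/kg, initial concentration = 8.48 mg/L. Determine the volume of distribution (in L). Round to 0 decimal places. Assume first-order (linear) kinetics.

Dose = 9.22 × 93 = 857.5 mg
Vd = Dose / C₀ = 857.5 / 8.48 = 101.1 L

101 L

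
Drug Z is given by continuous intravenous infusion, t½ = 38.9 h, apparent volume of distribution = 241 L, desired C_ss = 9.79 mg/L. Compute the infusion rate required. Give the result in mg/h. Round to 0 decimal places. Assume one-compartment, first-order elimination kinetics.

42 mg/h

k = ln2 / t½ = 0.693147 / 38.9 = 0.01782 h⁻¹
CL = k × Vd = 0.01782 × 241 = 4.295 L/h
At steady state, infusion rate R₀ = Css × CL = 9.79 × 4.295 = 42.05 mg/h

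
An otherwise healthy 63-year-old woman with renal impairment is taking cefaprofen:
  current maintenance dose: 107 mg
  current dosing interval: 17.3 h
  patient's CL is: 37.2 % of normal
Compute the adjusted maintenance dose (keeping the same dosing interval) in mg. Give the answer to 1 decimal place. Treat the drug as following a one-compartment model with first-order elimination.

39.8 mg

To keep the same average steady-state level, dosing rate must scale with clearance.
CL ratio = 37.2 / 100 = 0.3720
New dose (same interval) = 107 × 0.3720 = 39.80 mg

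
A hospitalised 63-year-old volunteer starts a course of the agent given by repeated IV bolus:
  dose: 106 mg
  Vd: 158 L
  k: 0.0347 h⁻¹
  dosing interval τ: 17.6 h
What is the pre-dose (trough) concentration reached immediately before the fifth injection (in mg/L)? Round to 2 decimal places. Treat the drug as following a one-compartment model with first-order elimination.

C₀ per dose = Dose / Vd = 106 / 158 = 0.6709 mg/L
Fraction remaining after one interval: r = e^(−kτ) = e^(−0.03470 × 17.6) = 0.5430
Before dose 5, 4 doses have been given (aged 1τ, 2τ, 3τ, 4τ).
C_trough = C₀ × (r + r² + … + r^4) = C₀ × r(1−r^4)/(1−r)
        = 0.6709 × 0.5430 × (1 − 0.08694) / (1 − 0.5430) = 0.7278 mg/L

0.73 mg/L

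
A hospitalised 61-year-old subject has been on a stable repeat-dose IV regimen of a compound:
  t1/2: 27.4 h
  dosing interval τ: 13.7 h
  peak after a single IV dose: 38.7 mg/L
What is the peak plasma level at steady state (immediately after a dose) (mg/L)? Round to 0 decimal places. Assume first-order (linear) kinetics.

k = ln2 / t½ = 0.693147 / 27.4 = 0.02530 h⁻¹
e^(−kτ) = e^(−0.02530 × 13.7) = 0.7071
Accumulation ratio R = 1 / (1 − e^(−kτ)) = 1 / (1 − 0.7071) = 3.414
Steady-state peak = C₀ × R = 38.7 × 3.414 = 132.1 mg/L

132 mg/L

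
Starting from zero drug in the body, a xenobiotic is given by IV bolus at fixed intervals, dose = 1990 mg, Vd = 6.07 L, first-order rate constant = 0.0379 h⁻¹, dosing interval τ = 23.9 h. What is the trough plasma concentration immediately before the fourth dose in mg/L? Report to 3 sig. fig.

C₀ per dose = Dose / Vd = 1990 / 6.07 = 327.8 mg/L
Fraction remaining after one interval: r = e^(−kτ) = e^(−0.03790 × 23.9) = 0.4042
Before dose 4, 3 doses have been given (aged 1τ, 2τ, 3τ).
C_trough = C₀ × (r + r² + … + r^3) = C₀ × r(1−r^3)/(1−r)
        = 327.8 × 0.4042 × (1 − 0.06604) / (1 − 0.4042) = 207.7 mg/L

208 mg/L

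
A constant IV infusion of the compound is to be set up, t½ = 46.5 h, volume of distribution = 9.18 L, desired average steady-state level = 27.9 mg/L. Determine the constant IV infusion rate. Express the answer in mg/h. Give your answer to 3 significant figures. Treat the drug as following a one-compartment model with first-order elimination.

3.82 mg/h

k = ln2 / t½ = 0.693147 / 46.5 = 0.01491 h⁻¹
CL = k × Vd = 0.01491 × 9.18 = 0.1369 L/h
At steady state, infusion rate R₀ = Css × CL = 27.9 × 0.1369 = 3.820 mg/h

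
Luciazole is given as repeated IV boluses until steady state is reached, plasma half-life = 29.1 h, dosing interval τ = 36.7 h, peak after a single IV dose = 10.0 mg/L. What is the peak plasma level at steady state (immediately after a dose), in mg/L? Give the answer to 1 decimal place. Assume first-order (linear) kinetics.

17.2 mg/L

k = ln2 / t½ = 0.693147 / 29.1 = 0.02382 h⁻¹
e^(−kτ) = e^(−0.02382 × 36.7) = 0.4172
Accumulation ratio R = 1 / (1 − e^(−kτ)) = 1 / (1 − 0.4172) = 1.716
Steady-state peak = C₀ × R = 10.0 × 1.716 = 17.16 mg/L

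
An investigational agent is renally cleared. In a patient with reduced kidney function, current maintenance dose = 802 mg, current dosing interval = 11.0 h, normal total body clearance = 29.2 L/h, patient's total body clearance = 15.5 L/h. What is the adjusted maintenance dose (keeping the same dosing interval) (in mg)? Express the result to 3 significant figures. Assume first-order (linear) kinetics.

To keep the same average steady-state level, dosing rate must scale with clearance.
CL ratio = 15.5 / 29.2 = 0.5308
New dose (same interval) = 802 × 0.5308 = 425.7 mg

426 mg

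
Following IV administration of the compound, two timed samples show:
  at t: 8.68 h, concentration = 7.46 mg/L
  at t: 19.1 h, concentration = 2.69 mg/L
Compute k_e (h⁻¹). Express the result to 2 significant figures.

0.098 h⁻¹

k = ln(C₁/C₂) / (t₂ − t₁) = ln(7.46/2.69) / (19.1 − 8.68)
  = 1.020 / 10.42 = 0.09789 h⁻¹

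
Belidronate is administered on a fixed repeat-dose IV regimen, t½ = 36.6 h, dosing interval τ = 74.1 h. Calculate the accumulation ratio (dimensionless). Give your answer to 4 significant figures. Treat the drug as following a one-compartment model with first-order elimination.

k = ln2 / t½ = 0.693147 / 36.6 = 0.01894 h⁻¹
e^(−kτ) = e^(−0.01894 × 74.1) = 0.2457
Accumulation ratio R = 1 / (1 − e^(−kτ)) = 1 / (1 − 0.2457) = 1.326

1.326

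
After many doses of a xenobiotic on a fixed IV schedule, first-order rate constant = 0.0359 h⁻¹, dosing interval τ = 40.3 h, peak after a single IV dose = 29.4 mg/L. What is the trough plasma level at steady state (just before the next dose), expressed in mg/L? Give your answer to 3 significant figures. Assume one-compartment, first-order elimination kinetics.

e^(−kτ) = e^(−0.03590 × 40.3) = 0.2353
Accumulation ratio R = 1 / (1 − e^(−kτ)) = 1 / (1 − 0.2353) = 1.308
Steady-state trough = C₀ × R × e^(−kτ) = 29.4 × 1.308 × 0.2353 = 9.049 mg/L

9.05 mg/L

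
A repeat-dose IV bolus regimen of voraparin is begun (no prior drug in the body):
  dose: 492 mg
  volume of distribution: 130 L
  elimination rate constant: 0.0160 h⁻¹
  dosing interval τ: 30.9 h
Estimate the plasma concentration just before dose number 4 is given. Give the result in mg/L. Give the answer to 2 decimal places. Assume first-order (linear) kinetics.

4.58 mg/L

C₀ per dose = Dose / Vd = 492 / 130 = 3.785 mg/L
Fraction remaining after one interval: r = e^(−kτ) = e^(−0.01600 × 30.9) = 0.6099
Before dose 4, 3 doses have been given (aged 1τ, 2τ, 3τ).
C_trough = C₀ × (r + r² + … + r^3) = C₀ × r(1−r^3)/(1−r)
        = 3.785 × 0.6099 × (1 − 0.2269) / (1 − 0.6099) = 4.575 mg/L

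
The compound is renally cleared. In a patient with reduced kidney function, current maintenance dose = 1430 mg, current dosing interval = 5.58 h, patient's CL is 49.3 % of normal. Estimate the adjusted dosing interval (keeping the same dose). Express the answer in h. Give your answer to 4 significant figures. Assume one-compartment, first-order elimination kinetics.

To keep the same average steady-state level, dosing rate must scale with clearance.
CL ratio = 49.3 / 100 = 0.4930
New interval (same dose) = 5.58 / 0.4930 = 11.32 h

11.32 h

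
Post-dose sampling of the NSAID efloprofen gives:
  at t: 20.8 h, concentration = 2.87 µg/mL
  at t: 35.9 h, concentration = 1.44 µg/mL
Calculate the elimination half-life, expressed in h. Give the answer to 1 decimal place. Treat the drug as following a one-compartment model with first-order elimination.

k = ln(C₁/C₂) / (t₂ − t₁) = ln(2.87/1.44) / (35.9 − 20.8)
  = 0.6897 / 15.10 = 0.04568 h⁻¹
t½ = ln2 / k = 0.693147 / 0.04568 = 15.17 h

15.2 h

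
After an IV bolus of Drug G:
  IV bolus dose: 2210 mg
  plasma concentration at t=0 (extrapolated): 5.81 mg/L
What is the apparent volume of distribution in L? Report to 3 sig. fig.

Vd = Dose / C₀ = 2210 / 5.81 = 380.4 L

380 L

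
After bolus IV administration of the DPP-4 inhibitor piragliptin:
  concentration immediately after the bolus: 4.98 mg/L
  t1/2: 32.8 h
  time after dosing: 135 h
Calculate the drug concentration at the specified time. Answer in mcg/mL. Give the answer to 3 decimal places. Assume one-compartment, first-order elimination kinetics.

0.287 mcg/mL

k = ln2 / t½ = 0.693147 / 32.8 = 0.02113 h⁻¹
C = C₀ · e^(−k·t) = 4.980 × e^(−0.02113 × 135)
  = 4.980 × 0.05770 = 0.2873 mg/L
(0.2873 mg/L = 0.2873 mcg/mL)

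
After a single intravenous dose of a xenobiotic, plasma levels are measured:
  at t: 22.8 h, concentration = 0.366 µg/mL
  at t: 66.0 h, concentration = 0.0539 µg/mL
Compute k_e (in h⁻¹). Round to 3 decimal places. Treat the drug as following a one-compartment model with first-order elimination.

k = ln(C₁/C₂) / (t₂ − t₁) = ln(0.366/0.0539) / (66.0 − 22.8)
  = 1.916 / 43.20 = 0.04435 h⁻¹

0.044 h⁻¹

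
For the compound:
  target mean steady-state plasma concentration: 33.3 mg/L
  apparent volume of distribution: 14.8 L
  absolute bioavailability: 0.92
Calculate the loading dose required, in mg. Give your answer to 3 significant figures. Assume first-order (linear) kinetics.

LD = Css × Vd / F = 33.3 × 14.8 / 0.92 = 535.7 mg

536 mg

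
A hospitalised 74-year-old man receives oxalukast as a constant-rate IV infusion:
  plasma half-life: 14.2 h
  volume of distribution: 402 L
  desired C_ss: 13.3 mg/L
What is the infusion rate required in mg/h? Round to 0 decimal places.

261 mg/h

k = ln2 / t½ = 0.693147 / 14.2 = 0.04881 h⁻¹
CL = k × Vd = 0.04881 × 402 = 19.62 L/h
At steady state, infusion rate R₀ = Css × CL = 13.3 × 19.62 = 260.9 mg/h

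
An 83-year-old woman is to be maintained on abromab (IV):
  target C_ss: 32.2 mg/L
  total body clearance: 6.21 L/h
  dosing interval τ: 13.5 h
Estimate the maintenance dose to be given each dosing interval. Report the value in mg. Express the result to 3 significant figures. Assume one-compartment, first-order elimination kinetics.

2700 mg

At steady state, Dose/τ = Css × CL.
Dose = Css × CL × τ = 32.2 × 6.210 × 13.5 = 2699 mg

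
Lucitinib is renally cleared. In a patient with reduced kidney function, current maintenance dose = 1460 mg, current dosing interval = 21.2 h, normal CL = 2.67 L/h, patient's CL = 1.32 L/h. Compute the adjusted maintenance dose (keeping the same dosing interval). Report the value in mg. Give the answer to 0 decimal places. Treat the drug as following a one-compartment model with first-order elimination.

722 mg

To keep the same average steady-state level, dosing rate must scale with clearance.
CL ratio = 1.32 / 2.67 = 0.4944
New dose (same interval) = 1460 × 0.4944 = 721.8 mg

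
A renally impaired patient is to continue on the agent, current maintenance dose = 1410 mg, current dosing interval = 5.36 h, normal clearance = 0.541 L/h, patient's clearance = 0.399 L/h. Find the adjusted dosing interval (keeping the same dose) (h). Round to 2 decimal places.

7.27 h

To keep the same average steady-state level, dosing rate must scale with clearance.
CL ratio = 0.399 / 0.541 = 0.7375
New interval (same dose) = 5.36 / 0.7375 = 7.268 h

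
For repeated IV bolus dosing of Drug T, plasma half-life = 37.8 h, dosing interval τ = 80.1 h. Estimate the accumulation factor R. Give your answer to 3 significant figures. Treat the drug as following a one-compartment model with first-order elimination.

k = ln2 / t½ = 0.693147 / 37.8 = 0.01834 h⁻¹
e^(−kτ) = e^(−0.01834 × 80.1) = 0.2301
Accumulation ratio R = 1 / (1 − e^(−kτ)) = 1 / (1 − 0.2301) = 1.299

1.30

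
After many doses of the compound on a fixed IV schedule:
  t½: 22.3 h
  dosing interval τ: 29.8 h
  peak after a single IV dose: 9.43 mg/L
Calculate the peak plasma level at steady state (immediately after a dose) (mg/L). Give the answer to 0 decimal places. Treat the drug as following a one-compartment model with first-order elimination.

k = ln2 / t½ = 0.693147 / 22.3 = 0.03108 h⁻¹
e^(−kτ) = e^(−0.03108 × 29.8) = 0.3961
Accumulation ratio R = 1 / (1 − e^(−kτ)) = 1 / (1 − 0.3961) = 1.656
Steady-state peak = C₀ × R = 9.43 × 1.656 = 15.62 mg/L

16 mg/L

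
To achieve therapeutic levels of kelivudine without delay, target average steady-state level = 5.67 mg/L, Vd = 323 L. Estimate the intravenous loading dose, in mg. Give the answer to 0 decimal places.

LD = Css × Vd = 5.67 × 323 = 1831 mg

1831 mg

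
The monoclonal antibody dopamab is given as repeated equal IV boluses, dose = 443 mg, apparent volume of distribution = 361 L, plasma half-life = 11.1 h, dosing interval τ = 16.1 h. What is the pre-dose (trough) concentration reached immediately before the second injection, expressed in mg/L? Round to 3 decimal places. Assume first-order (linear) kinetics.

C₀ per dose = Dose / Vd = 443 / 361 = 1.227 mg/L
k = ln2 / t½ = 0.693147 / 11.1 = 0.06245 h⁻¹
Fraction remaining after one interval: r = e^(−kτ) = e^(−0.06245 × 16.1) = 0.3659
Before dose 2, 1 dose has been given (aged 1τ).
C_trough = C₀ × r = 1.227 × 0.3659 = 0.4490 mg/L

0.449 mg/L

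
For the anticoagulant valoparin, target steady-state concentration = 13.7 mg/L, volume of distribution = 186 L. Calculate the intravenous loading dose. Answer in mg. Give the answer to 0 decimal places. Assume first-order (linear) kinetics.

LD = Css × Vd = 13.7 × 186 = 2548 mg

2548 mg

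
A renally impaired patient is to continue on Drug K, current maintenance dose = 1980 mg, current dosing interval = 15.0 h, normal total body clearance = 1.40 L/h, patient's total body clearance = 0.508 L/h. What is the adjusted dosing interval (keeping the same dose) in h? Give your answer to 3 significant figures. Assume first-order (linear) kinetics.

41.3 h

To keep the same average steady-state level, dosing rate must scale with clearance.
CL ratio = 0.508 / 1.40 = 0.3629
New interval (same dose) = 15.0 / 0.3629 = 41.33 h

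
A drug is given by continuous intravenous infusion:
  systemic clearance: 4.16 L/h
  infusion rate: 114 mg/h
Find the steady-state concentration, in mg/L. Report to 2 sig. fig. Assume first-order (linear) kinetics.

27 mg/L

At steady state Css = R₀ / CL = 114 / 4.160 = 27.40 mg/L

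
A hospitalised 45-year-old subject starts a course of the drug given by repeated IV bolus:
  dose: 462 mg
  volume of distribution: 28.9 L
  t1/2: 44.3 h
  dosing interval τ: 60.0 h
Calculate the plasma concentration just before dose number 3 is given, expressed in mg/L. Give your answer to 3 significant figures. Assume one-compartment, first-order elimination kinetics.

C₀ per dose = Dose / Vd = 462 / 28.9 = 15.99 mg/L
k = ln2 / t½ = 0.693147 / 44.3 = 0.01565 h⁻¹
Fraction remaining after one interval: r = e^(−kτ) = e^(−0.01565 × 60.0) = 0.3910
Before dose 3, 2 doses have been given (aged 1τ, 2τ).
C_trough = C₀ × (r + r²) = 15.99 × (0.3910 + 0.1529) = 8.697 mg/L

8.70 mg/L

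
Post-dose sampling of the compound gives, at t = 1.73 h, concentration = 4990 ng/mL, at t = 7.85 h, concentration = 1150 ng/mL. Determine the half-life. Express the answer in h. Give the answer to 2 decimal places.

2.89 h

k = ln(C₁/C₂) / (t₂ − t₁) = ln(4990/1150) / (7.85 − 1.73)
  = 1.468 / 6.120 = 0.2399 h⁻¹
t½ = ln2 / k = 0.693147 / 0.2399 = 2.889 h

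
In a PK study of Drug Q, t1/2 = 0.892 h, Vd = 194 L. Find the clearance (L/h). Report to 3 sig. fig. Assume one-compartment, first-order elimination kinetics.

151 L/h

k = ln2 / t½ = 0.693147 / 0.892 = 0.7771 h⁻¹
CL = k × Vd = 0.7771 × 194 = 150.8 L/h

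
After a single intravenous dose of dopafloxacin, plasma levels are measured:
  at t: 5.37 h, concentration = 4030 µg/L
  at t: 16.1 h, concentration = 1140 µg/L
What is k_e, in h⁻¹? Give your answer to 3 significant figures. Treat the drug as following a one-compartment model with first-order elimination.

0.118 h⁻¹

k = ln(C₁/C₂) / (t₂ − t₁) = ln(4030/1140) / (16.1 − 5.37)
  = 1.263 / 10.73 = 0.1177 h⁻¹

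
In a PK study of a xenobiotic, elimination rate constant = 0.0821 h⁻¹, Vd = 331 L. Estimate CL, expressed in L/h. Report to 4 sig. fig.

CL = k × Vd = 0.0821 × 331 = 27.18 L/h

27.18 L/h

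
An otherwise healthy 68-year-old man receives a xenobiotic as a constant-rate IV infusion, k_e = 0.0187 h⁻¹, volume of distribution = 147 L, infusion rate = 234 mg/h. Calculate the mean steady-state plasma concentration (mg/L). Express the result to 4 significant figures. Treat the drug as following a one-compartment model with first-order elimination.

85.12 mg/L

CL = k × Vd = 0.01870 × 147 = 2.749 L/h
At steady state Css = R₀ / CL = 234 / 2.749 = 85.12 mg/L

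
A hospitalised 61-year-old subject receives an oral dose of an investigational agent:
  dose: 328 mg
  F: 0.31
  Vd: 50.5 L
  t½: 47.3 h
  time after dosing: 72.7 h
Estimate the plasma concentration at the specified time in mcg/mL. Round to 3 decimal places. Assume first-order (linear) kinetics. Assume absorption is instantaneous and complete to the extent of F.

0.694 mcg/mL

Amount reaching circulation = F × Dose = 0.31 × 328.0 = 101.7 mg
C₀ = F·Dose / Vd = 101.7 / 50.5 = 2.014 mg/L
k = ln2 / t½ = 0.693147 / 47.3 = 0.01465 h⁻¹
C = C₀ · e^(−k·t) = 2.014 × e^(−0.01465 × 72.7)
  = 2.014 × 0.3447 = 0.6942 mg/L
(0.6942 mg/L = 0.6942 mcg/mL)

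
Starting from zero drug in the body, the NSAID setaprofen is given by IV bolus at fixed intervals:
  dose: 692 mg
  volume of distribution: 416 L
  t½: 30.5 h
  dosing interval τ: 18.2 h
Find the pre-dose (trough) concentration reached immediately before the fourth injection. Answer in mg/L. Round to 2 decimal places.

2.31 mg/L

C₀ per dose = Dose / Vd = 692 / 416 = 1.663 mg/L
k = ln2 / t½ = 0.693147 / 30.5 = 0.02273 h⁻¹
Fraction remaining after one interval: r = e^(−kτ) = e^(−0.02273 × 18.2) = 0.6612
Before dose 4, 3 doses have been given (aged 1τ, 2τ, 3τ).
C_trough = C₀ × (r + r² + … + r^3) = C₀ × r(1−r^3)/(1−r)
        = 1.663 × 0.6612 × (1 − 0.2891) / (1 − 0.6612) = 2.307 mg/L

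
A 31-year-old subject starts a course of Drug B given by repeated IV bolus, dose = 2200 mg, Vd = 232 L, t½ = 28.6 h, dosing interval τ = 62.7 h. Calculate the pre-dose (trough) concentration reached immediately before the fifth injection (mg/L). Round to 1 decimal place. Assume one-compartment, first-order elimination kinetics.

2.6 mg/L

C₀ per dose = Dose / Vd = 2200 / 232 = 9.483 mg/L
k = ln2 / t½ = 0.693147 / 28.6 = 0.02424 h⁻¹
Fraction remaining after one interval: r = e^(−kτ) = e^(−0.02424 × 62.7) = 0.2187
Before dose 5, 4 doses have been given (aged 1τ, 2τ, 3τ, 4τ).
C_trough = C₀ × (r + r² + … + r^4) = C₀ × r(1−r^4)/(1−r)
        = 9.483 × 0.2187 × (1 − 0.002288) / (1 − 0.2187) = 2.648 mg/L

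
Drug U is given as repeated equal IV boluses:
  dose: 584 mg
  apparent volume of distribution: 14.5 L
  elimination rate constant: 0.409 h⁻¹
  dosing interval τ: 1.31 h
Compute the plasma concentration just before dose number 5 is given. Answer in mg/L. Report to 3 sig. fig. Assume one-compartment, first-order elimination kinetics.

C₀ per dose = Dose / Vd = 584 / 14.5 = 40.28 mg/L
Fraction remaining after one interval: r = e^(−kτ) = e^(−0.4090 × 1.31) = 0.5852
Before dose 5, 4 doses have been given (aged 1τ, 2τ, 3τ, 4τ).
C_trough = C₀ × (r + r² + … + r^4) = C₀ × r(1−r^4)/(1−r)
        = 40.28 × 0.5852 × (1 − 0.1173) / (1 − 0.5852) = 50.16 mg/L

50.2 mg/L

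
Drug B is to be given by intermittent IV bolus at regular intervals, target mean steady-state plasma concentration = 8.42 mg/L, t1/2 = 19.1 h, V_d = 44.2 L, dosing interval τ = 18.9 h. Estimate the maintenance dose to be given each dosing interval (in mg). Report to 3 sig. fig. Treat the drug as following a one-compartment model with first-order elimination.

k = ln2 / t½ = 0.693147 / 19.1 = 0.03629 h⁻¹
CL = k × Vd = 0.03629 × 44.2 = 1.604 L/h
At steady state, Dose/τ = Css × CL.
Dose = Css × CL × τ = 8.42 × 1.604 × 18.9 = 255.3 mg

255 mg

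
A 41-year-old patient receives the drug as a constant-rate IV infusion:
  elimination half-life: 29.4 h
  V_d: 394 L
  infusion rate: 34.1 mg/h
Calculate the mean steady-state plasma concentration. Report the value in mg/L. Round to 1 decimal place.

3.7 mg/L

k = ln2 / t½ = 0.693147 / 29.4 = 0.02358 h⁻¹
CL = k × Vd = 0.02358 × 394 = 9.291 L/h
At steady state Css = R₀ / CL = 34.1 / 9.291 = 3.670 mg/L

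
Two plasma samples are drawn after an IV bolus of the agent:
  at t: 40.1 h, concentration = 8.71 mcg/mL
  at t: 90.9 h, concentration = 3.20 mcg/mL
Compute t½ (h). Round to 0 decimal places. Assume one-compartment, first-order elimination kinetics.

35 h

k = ln(C₁/C₂) / (t₂ − t₁) = ln(8.71/3.20) / (90.9 − 40.1)
  = 1.001 / 50.80 = 0.01970 h⁻¹
t½ = ln2 / k = 0.693147 / 0.01970 = 35.19 h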